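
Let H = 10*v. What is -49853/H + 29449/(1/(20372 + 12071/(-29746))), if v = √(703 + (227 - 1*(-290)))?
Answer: 17845311864009/29746 - 49853*√305/6100 ≈ 5.9992e+8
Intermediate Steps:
v = 2*√305 (v = √(703 + (227 + 290)) = √(703 + 517) = √1220 = 2*√305 ≈ 34.928)
H = 20*√305 (H = 10*(2*√305) = 20*√305 ≈ 349.29)
-49853/H + 29449/(1/(20372 + 12071/(-29746))) = -49853*√305/6100 + 29449/(1/(20372 + 12071/(-29746))) = -49853*√305/6100 + 29449/(1/(20372 + 12071*(-1/29746))) = -49853*√305/6100 + 29449/(1/(20372 - 12071/29746)) = -49853*√305/6100 + 29449/(1/(605973441/29746)) = -49853*√305/6100 + 29449/(29746/605973441) = -49853*√305/6100 + 29449*(605973441/29746) = -49853*√305/6100 + 17845311864009/29746 = 17845311864009/29746 - 49853*√305/6100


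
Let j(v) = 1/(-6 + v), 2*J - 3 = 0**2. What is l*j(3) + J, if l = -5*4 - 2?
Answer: 53/6 ≈ 8.8333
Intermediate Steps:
J = 3/2 (J = 3/2 + (1/2)*0**2 = 3/2 + (1/2)*0 = 3/2 + 0 = 3/2 ≈ 1.5000)
l = -22 (l = -20 - 2 = -22)
l*j(3) + J = -22/(-6 + 3) + 3/2 = -22/(-3) + 3/2 = -22*(-1/3) + 3/2 = 22/3 + 3/2 = 53/6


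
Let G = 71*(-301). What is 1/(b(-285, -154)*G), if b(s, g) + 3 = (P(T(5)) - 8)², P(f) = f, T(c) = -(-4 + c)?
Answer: -1/1666938 ≈ -5.9990e-7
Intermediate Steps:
T(c) = 4 - c
b(s, g) = 78 (b(s, g) = -3 + ((4 - 1*5) - 8)² = -3 + ((4 - 5) - 8)² = -3 + (-1 - 8)² = -3 + (-9)² = -3 + 81 = 78)
G = -21371
1/(b(-285, -154)*G) = 1/(78*(-21371)) = (1/78)*(-1/21371) = -1/1666938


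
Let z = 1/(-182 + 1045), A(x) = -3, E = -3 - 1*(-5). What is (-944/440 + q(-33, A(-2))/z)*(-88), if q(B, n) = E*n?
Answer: 2279264/5 ≈ 4.5585e+5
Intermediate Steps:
E = 2 (E = -3 + 5 = 2)
q(B, n) = 2*n
z = 1/863 ≈ 0.0011587
(-944/440 + q(-33, A(-2))/z)*(-88) = (-944/440 + (2*(-3))/(1/863))*(-88) = (-944*1/440 - 6*863)*(-88) = (-118/55 - 5178)*(-88) = -284908/55*(-88) = 2279264/5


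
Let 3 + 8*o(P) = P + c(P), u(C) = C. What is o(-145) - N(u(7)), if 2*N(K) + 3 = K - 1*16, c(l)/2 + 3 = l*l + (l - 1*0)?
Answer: 20827/4 ≈ 5206.8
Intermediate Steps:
c(l) = -6 + 2*l + 2*l² (c(l) = -6 + 2*(l*l + (l - 1*0)) = -6 + 2*(l² + (l + 0)) = -6 + 2*(l² + l) = -6 + 2*(l + l²) = -6 + (2*l + 2*l²) = -6 + 2*l + 2*l²)
o(P) = -9/8 + P²/4 + 3*P/8 (o(P) = -3/8 + (P + (-6 + 2*P + 2*P²))/8 = -3/8 + (-6 + 2*P² + 3*P)/8 = -3/8 + (-¾ + P²/4 + 3*P/8) = -9/8 + P²/4 + 3*P/8)
N(K) = -19/2 + K/2 (N(K) = -3/2 + (K - 1*16)/2 = -3/2 + (K - 16)/2 = -3/2 + (-16 + K)/2 = -3/2 + (-8 + K/2) = -19/2 + K/2)
o(-145) - N(u(7)) = (-9/8 + (¼)*(-145)² + (3/8)*(-145)) - (-19/2 + (½)*7) = (-9/8 + (¼)*21025 - 435/8) - (-19/2 + 7/2) = (-9/8 + 21025/4 - 435/8) - 1*(-6) = 20803/4 + 6 = 20827/4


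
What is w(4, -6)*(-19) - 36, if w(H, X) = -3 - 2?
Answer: 59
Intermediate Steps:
w(H, X) = -5
w(4, -6)*(-19) - 36 = -5*(-19) - 36 = 95 - 36 = 59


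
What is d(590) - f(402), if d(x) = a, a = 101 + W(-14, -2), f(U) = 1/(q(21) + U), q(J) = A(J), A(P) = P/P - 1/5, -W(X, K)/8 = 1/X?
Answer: 1431919/14098 ≈ 101.57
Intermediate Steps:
W(X, K) = -8/X
A(P) = 4/5 (A(P) = 1 - 1*1/5 = 1 - 1/5 = 4/5)
q(J) = 4/5
f(U) = 1/(4/5 + U)
a = 711/7 (a = 101 - 8/(-14) = 101 - 8*(-1/14) = 101 + 4/7 = 711/7 ≈ 101.57)
d(x) = 711/7
d(590) - f(402) = 711/7 - 5/(4 + 5*402) = 711/7 - 5/(4 + 2010) = 711/7 - 5/2014 = 1431919/14098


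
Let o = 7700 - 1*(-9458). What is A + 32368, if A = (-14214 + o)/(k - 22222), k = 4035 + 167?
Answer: 145817104/4505 ≈ 32368.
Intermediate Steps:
o = 17158 (o = 7700 + 9458 = 17158)
k = 4202
A = -736/4505 (A = (-14214 + 17158)/(4202 - 22222) = 2944/(-18020) = 2944*(-1/18020) = -736/4505 ≈ -0.16337)
A + 32368 = -736/4505 + 32368 = 145817104/4505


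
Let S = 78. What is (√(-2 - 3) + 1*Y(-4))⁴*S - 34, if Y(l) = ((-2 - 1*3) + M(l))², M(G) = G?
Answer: 3342293414 + 165683232*I*√5 ≈ 3.3423e+9 + 3.7048e+8*I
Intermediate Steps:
Y(l) = (-5 + l)² (Y(l) = ((-2 - 1*3) + l)² = ((-2 - 3) + l)² = (-5 + l)²)
(√(-2 - 3) + 1*Y(-4))⁴*S - 34 = (√(-2 - 3) + 1*(-5 - 4)²)⁴*78 - 34 = (√(-5) + 1*(-9)²)⁴*78 - 34 = (I*√5 + 1*81)⁴*78 - 34 = (I*√5 + 81)⁴*78 - 34 = (81 + I*√5)⁴*78 - 34 = 78*(81 + I*√5)⁴ - 34 = -34 + 78*(81 + I*√5)⁴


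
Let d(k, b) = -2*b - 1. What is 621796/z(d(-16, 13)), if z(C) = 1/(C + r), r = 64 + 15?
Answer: 32333392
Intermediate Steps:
d(k, b) = -1 - 2*b
r = 79
z(C) = 1/(79 + C) (z(C) = 1/(C + 79) = 1/(79 + C))
621796/z(d(-16, 13)) = 621796/(1/(79 + (-1 - 2*13))) = 621796/(1/(79 + (-1 - 26))) = 621796/(1/(79 - 27)) = 621796/(1/52) = 621796*52 = 32333392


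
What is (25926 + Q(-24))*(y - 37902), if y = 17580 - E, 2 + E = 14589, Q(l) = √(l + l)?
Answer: -905050734 - 139636*I*√3 ≈ -9.0505e+8 - 2.4186e+5*I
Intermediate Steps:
Q(l) = √2*√l (Q(l) = √(2*l) = √2*√l)
E = 14587 (E = -2 + 14589 = 14587)
y = 2993 (y = 17580 - 1*14587 = 17580 - 14587 = 2993)
(25926 + Q(-24))*(y - 37902) = (25926 + √2*√(-24))*(2993 - 37902) = (25926 + √2*(2*I*√6))*(-34909) = (25926 + 4*I*√3)*(-34909) = -905050734 - 139636*I*√3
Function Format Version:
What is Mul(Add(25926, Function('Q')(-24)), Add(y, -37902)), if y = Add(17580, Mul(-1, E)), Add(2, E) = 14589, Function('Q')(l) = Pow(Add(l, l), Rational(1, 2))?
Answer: Add(-905050734, Mul(-139636, I, Pow(3, Rational(1, 2)))) ≈ Add(-9.0505e+8, Mul(-2.4186e+5, I))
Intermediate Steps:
Function('Q')(l) = Mul(Pow(2, Rational(1, 2)), Pow(l, Rational(1, 2))) (Function('Q')(l) = Pow(Mul(2, l), Rational(1, 2)) = Mul(Pow(2, Rational(1, 2)), Pow(l, Rational(1, 2))))
E = 14587 (E = Add(-2, 14589) = 14587)
y = 2993 (y = Add(17580, Mul(-1, 14587)) = Add(17580, -14587) = 2993)
Mul(Add(25926, Function('Q')(-24)), Add(y, -37902)) = Mul(Add(25926, Mul(Pow(2, Rational(1, 2)), Pow(-24, Rational(1, 2)))), Add(2993, -37902)) = Mul(Add(25926, Mul(Pow(2, Rational(1, 2)), Mul(2, I, Pow(6, Rational(1, 2))))), -34909) = Mul(Add(25926, Mul(4, I, Pow(3, Rational(1, 2)))), -34909) = Add(-905050734, Mul(-139636, I, Pow(3, Rational(1, 2))))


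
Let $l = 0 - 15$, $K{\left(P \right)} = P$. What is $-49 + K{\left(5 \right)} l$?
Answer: $-124$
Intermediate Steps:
$l = -15$
$-49 + K{\left(5 \right)} l = -49 + 5 \left(-15\right) = -49 - 75 = -124$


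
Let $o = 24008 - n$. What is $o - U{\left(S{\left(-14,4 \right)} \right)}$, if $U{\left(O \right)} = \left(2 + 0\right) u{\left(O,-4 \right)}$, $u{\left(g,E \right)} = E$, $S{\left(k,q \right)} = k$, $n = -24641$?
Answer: $48657$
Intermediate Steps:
$U{\left(O \right)} = -8$ ($U{\left(O \right)} = \left(2 + 0\right) \left(-4\right) = 2 \left(-4\right) = -8$)
$o = 48649$ ($o = 24008 - -24641 = 24008 + 24641 = 48649$)
$o - U{\left(S{\left(-14,4 \right)} \right)} = 48649 - -8 = 48649 + 8 = 48657$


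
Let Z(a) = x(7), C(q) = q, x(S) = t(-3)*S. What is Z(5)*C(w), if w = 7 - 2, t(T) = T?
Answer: -105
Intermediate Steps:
w = 5
x(S) = -3*S
Z(a) = -21 (Z(a) = -3*7 = -21)
Z(5)*C(w) = -21*5 = -105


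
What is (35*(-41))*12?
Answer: -17220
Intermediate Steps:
(35*(-41))*12 = -1435*12 = -17220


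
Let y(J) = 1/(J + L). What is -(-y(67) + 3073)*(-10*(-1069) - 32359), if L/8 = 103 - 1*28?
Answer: 44414732610/667 ≈ 6.6589e+7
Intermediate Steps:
L = 600 (L = 8*(103 - 1*28) = 8*(103 - 28) = 8*75 = 600)
y(J) = 1/(600 + J) (y(J) = 1/(J + 600) = 1/(600 + J))
-(-y(67) + 3073)*(-10*(-1069) - 32359) = -(-1/(600 + 67) + 3073)*(-10*(-1069) - 32359) = -(-1/667 + 3073)*(10690 - 32359) = -(-1*1/667 + 3073)*(-21669) = -(-1/667 + 3073)*(-21669) = -2049690*(-21669)/667 = -1*(-44414732610/667) = 44414732610/667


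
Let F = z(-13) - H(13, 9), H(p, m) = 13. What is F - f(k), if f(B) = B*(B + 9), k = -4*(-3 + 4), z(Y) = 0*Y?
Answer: 7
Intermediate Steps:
z(Y) = 0
k = -4 (k = -4*1 = -4)
f(B) = B*(9 + B)
F = -13 (F = 0 - 1*13 = 0 - 13 = -13)
F - f(k) = -13 - (-4)*(9 - 4) = -13 - (-4)*5 = -13 - 1*(-20) = -13 + 20 = 7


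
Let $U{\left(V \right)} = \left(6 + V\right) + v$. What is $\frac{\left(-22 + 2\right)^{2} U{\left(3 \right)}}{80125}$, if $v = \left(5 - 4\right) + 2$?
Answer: $\frac{192}{3205} \approx 0.059906$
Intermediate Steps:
$v = 3$ ($v = 1 + 2 = 3$)
$U{\left(V \right)} = 9 + V$ ($U{\left(V \right)} = \left(6 + V\right) + 3 = 9 + V$)
$\frac{\left(-22 + 2\right)^{2} U{\left(3 \right)}}{80125} = \frac{\left(-22 + 2\right)^{2} \left(9 + 3\right)}{80125} = \left(-20\right)^{2} \cdot 12 \cdot \frac{1}{80125} = 400 \cdot 12 \cdot \frac{1}{80125} = 4800 \cdot \frac{1}{80125} = \frac{192}{3205}$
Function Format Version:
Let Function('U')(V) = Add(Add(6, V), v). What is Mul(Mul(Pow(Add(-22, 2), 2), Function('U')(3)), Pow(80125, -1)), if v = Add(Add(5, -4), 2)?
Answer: Rational(192, 3205) ≈ 0.059906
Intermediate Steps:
v = 3 (v = Add(1, 2) = 3)
Function('U')(V) = Add(9, V) (Function('U')(V) = Add(Add(6, V), 3) = Add(9, V))
Mul(Mul(Pow(Add(-22, 2), 2), Function('U')(3)), Pow(80125, -1)) = Mul(Mul(Pow(Add(-22, 2), 2), Add(9, 3)), Pow(80125, -1)) = Mul(Mul(Pow(-20, 2), 12), Rational(1, 80125)) = Mul(Mul(400, 12), Rational(1, 80125)) = Mul(4800, Rational(1, 80125)) = Rational(192, 3205)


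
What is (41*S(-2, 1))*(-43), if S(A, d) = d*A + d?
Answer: 1763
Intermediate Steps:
S(A, d) = d + A*d (S(A, d) = A*d + d = d + A*d)
(41*S(-2, 1))*(-43) = (41*(1*(1 - 2)))*(-43) = (41*(1*(-1)))*(-43) = (41*(-1))*(-43) = -41*(-43) = 1763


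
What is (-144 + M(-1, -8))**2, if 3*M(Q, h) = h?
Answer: 193600/9 ≈ 21511.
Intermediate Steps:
M(Q, h) = h/3
(-144 + M(-1, -8))**2 = (-144 + (1/3)*(-8))**2 = (-144 - 8/3)**2 = (-440/3)**2 = 193600/9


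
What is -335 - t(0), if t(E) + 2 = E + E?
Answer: -333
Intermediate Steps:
t(E) = -2 + 2*E (t(E) = -2 + (E + E) = -2 + 2*E)
-335 - t(0) = -335 - (-2 + 2*0) = -335 - (-2 + 0) = -335 - 1*(-2) = -335 + 2 = -333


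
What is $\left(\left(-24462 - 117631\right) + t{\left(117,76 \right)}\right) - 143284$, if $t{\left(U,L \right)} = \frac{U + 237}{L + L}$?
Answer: $- \frac{21688475}{76} \approx -2.8537 \cdot 10^{5}$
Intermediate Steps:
$t{\left(U,L \right)} = \frac{237 + U}{2 L}$
$\left(\left(-24462 - 117631\right) + t{\left(117,76 \right)}\right) - 143284 = \left(\left(-24462 - 117631\right) + \frac{237 + 117}{2 \cdot 76}\right) - 143284 = \left(-142093 + \frac{1}{2} \cdot \frac{1}{76} \cdot 354\right) - 143284 = \left(-142093 + \frac{177}{76}\right) - 143284 = - \frac{10798891}{76} - 143284 = - \frac{21688475}{76}$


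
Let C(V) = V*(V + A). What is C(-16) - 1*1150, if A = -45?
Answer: -174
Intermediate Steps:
C(V) = V*(-45 + V) (C(V) = V*(V - 45) = V*(-45 + V))
C(-16) - 1*1150 = -16*(-45 - 16) - 1*1150 = -16*(-61) - 1150 = 976 - 1150 = -174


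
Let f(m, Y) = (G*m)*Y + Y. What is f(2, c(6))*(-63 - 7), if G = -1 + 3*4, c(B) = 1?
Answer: -1610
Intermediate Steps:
G = 11 (G = -1 + 12 = 11)
f(m, Y) = Y + 11*Y*m (f(m, Y) = (11*m)*Y + Y = 11*Y*m + Y = Y + 11*Y*m)
f(2, c(6))*(-63 - 7) = (1*(1 + 11*2))*(-63 - 7) = (1*(1 + 22))*(-70) = (1*23)*(-70) = 23*(-70) = -1610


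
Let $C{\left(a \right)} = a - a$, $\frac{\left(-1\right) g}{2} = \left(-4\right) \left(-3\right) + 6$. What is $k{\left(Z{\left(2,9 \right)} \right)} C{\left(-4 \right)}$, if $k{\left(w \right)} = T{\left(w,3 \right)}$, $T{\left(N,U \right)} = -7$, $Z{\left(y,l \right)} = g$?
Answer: $0$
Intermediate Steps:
$g = -36$ ($g = - 2 \left(\left(-4\right) \left(-3\right) + 6\right) = - 2 \left(12 + 6\right) = \left(-2\right) 18 = -36$)
$Z{\left(y,l \right)} = -36$
$k{\left(w \right)} = -7$
$C{\left(a \right)} = 0$
$k{\left(Z{\left(2,9 \right)} \right)} C{\left(-4 \right)} = \left(-7\right) 0 = 0$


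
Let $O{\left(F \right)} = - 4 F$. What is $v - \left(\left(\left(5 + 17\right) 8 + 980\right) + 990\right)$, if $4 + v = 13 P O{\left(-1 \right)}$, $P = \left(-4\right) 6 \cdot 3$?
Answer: $-5894$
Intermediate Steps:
$O{\left(F \right)} = - 4 F$
$P = -72$ ($P = \left(-24\right) 3 = -72$)
$v = -3748$ ($v = -4 + 13 \left(-72\right) \left(\left(-4\right) \left(-1\right)\right) = -4 - 3744 = -3748$)
$v - \left(\left(\left(5 + 17\right) 8 + 980\right) + 990\right) = -3748 - \left(\left(\left(5 + 17\right) 8 + 980\right) + 990\right) = -3748 - \left(\left(22 \cdot 8 + 980\right) + 990\right) = -3748 - \left(\left(176 + 980\right) + 990\right) = -3748 - \left(1156 + 990\right) = -3748 - 2146 = -5894$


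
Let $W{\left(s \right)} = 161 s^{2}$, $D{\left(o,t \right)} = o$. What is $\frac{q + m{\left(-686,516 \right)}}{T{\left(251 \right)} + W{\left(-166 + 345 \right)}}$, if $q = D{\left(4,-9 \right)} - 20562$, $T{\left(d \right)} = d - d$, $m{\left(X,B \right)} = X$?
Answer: $- \frac{21244}{5158601} \approx -0.0041182$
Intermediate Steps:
$T{\left(d \right)} = 0$
$q = -20558$ ($q = 4 - 20562 = -20558$)
$\frac{q + m{\left(-686,516 \right)}}{T{\left(251 \right)} + W{\left(-166 + 345 \right)}} = \frac{-20558 - 686}{0 + 161 \left(-166 + 345\right)^{2}} = - \frac{21244}{0 + 161 \cdot 179^{2}} = - \frac{21244}{0 + 161 \cdot 32041} = - \frac{21244}{0 + 5158601} = - \frac{21244}{5158601}$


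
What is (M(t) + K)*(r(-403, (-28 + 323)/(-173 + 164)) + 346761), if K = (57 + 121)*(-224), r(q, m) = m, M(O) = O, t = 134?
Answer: -41334858284/3 ≈ -1.3778e+10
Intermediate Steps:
K = -39872 (K = 178*(-224) = -39872)
(M(t) + K)*(r(-403, (-28 + 323)/(-173 + 164)) + 346761) = (134 - 39872)*((-28 + 323)/(-173 + 164) + 346761) = -39738*(295/(-9) + 346761) = -39738*(295*(-⅑) + 346761) = -39738*(-295/9 + 346761) = -39738*3120554/9 = -41334858284/3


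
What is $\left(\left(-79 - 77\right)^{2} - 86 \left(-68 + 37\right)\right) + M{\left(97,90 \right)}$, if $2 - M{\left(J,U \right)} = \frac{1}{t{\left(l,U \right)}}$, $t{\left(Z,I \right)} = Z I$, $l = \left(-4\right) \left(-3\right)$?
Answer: $\frac{29164319}{1080} \approx 27004.0$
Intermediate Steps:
$l = 12$
$t{\left(Z,I \right)} = I Z$
$M{\left(J,U \right)} = 2 - \frac{1}{12 U}$ ($M{\left(J,U \right)} = 2 - \frac{1}{U 12} = 2 - \frac{1}{12 U}$)
$\left(\left(-79 - 77\right)^{2} - 86 \left(-68 + 37\right)\right) + M{\left(97,90 \right)} = \left(\left(-79 - 77\right)^{2} - 86 \left(-68 + 37\right)\right) + \left(2 - \frac{1}{12 \cdot 90}\right) = \left(\left(-156\right)^{2} - -2666\right) + \left(2 - \frac{1}{1080}\right) = \left(24336 + 2666\right) + \left(2 - \frac{1}{1080}\right) = 27002 + \frac{2159}{1080} = \frac{29164319}{1080}$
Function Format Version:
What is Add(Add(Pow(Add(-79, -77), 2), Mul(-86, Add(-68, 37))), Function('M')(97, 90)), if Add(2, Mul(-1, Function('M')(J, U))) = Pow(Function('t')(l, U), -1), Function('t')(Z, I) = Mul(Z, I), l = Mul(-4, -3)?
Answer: Rational(29164319, 1080) ≈ 27004.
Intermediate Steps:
l = 12
Function('t')(Z, I) = Mul(I, Z)
Function('M')(J, U) = Add(2, Mul(Rational(-1, 12), Pow(U, -1))) (Function('M')(J, U) = Add(2, Mul(-1, Pow(Mul(U, 12), -1))) = Add(2, Mul(-1, Pow(Mul(12, U), -1))) = Add(2, Mul(-1, Mul(Rational(1, 12), Pow(U, -1)))) = Add(2, Mul(Rational(-1, 12), Pow(U, -1))))
Add(Add(Pow(Add(-79, -77), 2), Mul(-86, Add(-68, 37))), Function('M')(97, 90)) = Add(Add(Pow(Add(-79, -77), 2), Mul(-86, Add(-68, 37))), Add(2, Mul(Rational(-1, 12), Pow(90, -1)))) = Add(Add(Pow(-156, 2), Mul(-86, -31)), Add(2, Mul(Rational(-1, 12), Rational(1, 90)))) = Add(Add(24336, 2666), Add(2, Rational(-1, 1080))) = Add(27002, Rational(2159, 1080)) = Rational(29164319, 1080)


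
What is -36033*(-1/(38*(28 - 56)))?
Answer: -36033/1064 ≈ -33.866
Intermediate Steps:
-36033*(-1/(38*(28 - 56))) = -36033/((-38*(-28))) = -36033/1064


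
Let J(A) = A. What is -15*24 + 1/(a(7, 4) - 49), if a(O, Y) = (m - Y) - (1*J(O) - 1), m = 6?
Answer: -19081/53 ≈ -360.02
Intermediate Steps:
a(O, Y) = 7 - O - Y (a(O, Y) = (6 - Y) - (1*O - 1) = (6 - Y) - (O - 1) = (6 - Y) - (-1 + O) = (6 - Y) + (1 - O) = 7 - O - Y)
-15*24 + 1/(a(7, 4) - 49) = -15*24 + 1/((7 - 1*7 - 1*4) - 49) = -360 + 1/((7 - 7 - 4) - 49) = -360 + 1/(-4 - 49) = -360 + 1/(-53) = -360 - 1/53 = -19081/53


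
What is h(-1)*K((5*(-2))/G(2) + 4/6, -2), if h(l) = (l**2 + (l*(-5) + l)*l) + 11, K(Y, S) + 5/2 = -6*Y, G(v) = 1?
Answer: 428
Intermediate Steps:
K(Y, S) = -5/2 - 6*Y
h(l) = 11 - 3*l**2 (h(l) = (l**2 + (-5*l + l)*l) + 11 = (l**2 + (-4*l)*l) + 11 = (l**2 - 4*l**2) + 11 = -3*l**2 + 11 = 11 - 3*l**2)
h(-1)*K((5*(-2))/G(2) + 4/6, -2) = (11 - 3*(-1)**2)*(-5/2 - 6*((5*(-2))/1 + 4/6)) = (11 - 3*1)*(-5/2 - 6*(-10*1 + 4*(1/6))) = (11 - 3)*(-5/2 - 6*(-10 + 2/3)) = 8*(-5/2 - 6*(-28/3)) = 8*(-5/2 + 56) = 8*(107/2) = 428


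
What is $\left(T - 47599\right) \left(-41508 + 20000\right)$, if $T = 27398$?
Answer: $434483108$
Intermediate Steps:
$\left(T - 47599\right) \left(-41508 + 20000\right) = \left(27398 - 47599\right) \left(-41508 + 20000\right) = \left(-20201\right) \left(-21508\right) = 434483108$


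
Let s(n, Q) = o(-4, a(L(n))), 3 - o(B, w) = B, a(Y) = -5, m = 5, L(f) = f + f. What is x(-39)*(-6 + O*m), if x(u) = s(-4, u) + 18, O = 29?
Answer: 3475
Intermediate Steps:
L(f) = 2*f
o(B, w) = 3 - B
s(n, Q) = 7 (s(n, Q) = 3 - 1*(-4) = 3 + 4 = 7)
x(u) = 25 (x(u) = 7 + 18 = 25)
x(-39)*(-6 + O*m) = 25*(-6 + 29*5) = 25*(-6 + 145) = 25*139 = 3475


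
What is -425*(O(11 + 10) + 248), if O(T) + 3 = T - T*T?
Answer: 74375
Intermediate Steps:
O(T) = -3 + T - T² (O(T) = -3 + (T - T*T) = -3 + (T - T²) = -3 + T - T²)
-425*(O(11 + 10) + 248) = -425*((-3 + (11 + 10) - (11 + 10)²) + 248) = -425*((-3 + 21 - 1*21²) + 248) = -425*((-3 + 21 - 1*441) + 248) = -425*((-3 + 21 - 441) + 248) = -425*(-423 + 248) = -425*(-175) = 74375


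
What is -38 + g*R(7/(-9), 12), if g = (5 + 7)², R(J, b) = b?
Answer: 1690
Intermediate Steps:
g = 144 (g = 12² = 144)
-38 + g*R(7/(-9), 12) = -38 + 144*12 = -38 + 1728 = 1690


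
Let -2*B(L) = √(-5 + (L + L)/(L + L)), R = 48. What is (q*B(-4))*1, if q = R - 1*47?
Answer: -I ≈ -1.0*I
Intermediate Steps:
B(L) = -I (B(L) = -√(-5 + (L + L)/(L + L))/2 = -√(-5 + (2*L)/((2*L)))/2 = -√(-5 + (2*L)*(1/(2*L)))/2 = -√(-5 + 1)/2 = -I)
q = 1 (q = 48 - 1*47 = 48 - 47 = 1)
(q*B(-4))*1 = (1*(-I))*1 = -I*1 = -I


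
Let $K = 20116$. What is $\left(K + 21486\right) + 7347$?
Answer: $48949$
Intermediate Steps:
$\left(K + 21486\right) + 7347 = \left(20116 + 21486\right) + 7347 = 41602 + 7347 = 48949$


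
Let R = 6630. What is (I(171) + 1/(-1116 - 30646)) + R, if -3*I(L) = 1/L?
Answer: 108028564505/16293906 ≈ 6630.0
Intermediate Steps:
I(L) = -1/(3*L)
(I(171) + 1/(-1116 - 30646)) + R = (-1/3/171 + 1/(-1116 - 30646)) + 6630 = (-1/3*1/171 + 1/(-31762)) + 6630 = (-1/513 - 1/31762) + 6630 = -32275/16293906 + 6630 = 108028564505/16293906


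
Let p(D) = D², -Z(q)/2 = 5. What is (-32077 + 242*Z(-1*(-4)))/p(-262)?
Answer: -34497/68644 ≈ -0.50255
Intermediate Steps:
Z(q) = -10 (Z(q) = -2*5 = -10)
(-32077 + 242*Z(-1*(-4)))/p(-262) = (-32077 + 242*(-10))/((-262)²) = (-32077 - 2420)/68644 = -34497*1/68644 = -34497/68644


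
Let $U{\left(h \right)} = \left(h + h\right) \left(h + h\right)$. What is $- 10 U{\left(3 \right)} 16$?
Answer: $-5760$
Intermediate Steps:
$U{\left(h \right)} = 4 h^{2}$ ($U{\left(h \right)} = 2 h 2 h = 4 h^{2}$)
$- 10 U{\left(3 \right)} 16 = - 10 \cdot 4 \cdot 3^{2} \cdot 16 = - 10 \cdot 4 \cdot 9 \cdot 16 = \left(-10\right) 36 \cdot 16 = \left(-360\right) 16 = -5760$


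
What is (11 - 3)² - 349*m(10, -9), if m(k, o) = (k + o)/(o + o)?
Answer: 1501/18 ≈ 83.389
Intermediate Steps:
m(k, o) = (k + o)/(2*o) (m(k, o) = (k + o)/((2*o)) = (k + o)*(1/(2*o)) = (k + o)/(2*o))
(11 - 3)² - 349*m(10, -9) = (11 - 3)² - 349*(10 - 9)/(2*(-9)) = 8² - 349*(-1)/(2*9) = 64 - 349*(-1/18) = 64 + 349/18 = 1501/18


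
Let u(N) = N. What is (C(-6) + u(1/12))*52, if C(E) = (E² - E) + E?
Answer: 5629/3 ≈ 1876.3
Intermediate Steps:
C(E) = E²
(C(-6) + u(1/12))*52 = ((-6)² + 1/12)*52 = (36 + 1/12)*52 = (433/12)*52 = 5629/3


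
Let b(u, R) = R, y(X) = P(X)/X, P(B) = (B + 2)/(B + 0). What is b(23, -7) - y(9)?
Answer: -578/81 ≈ -7.1358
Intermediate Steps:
P(B) = (2 + B)/B
y(X) = (2 + X)/X**2 (y(X) = ((2 + X)/X)/X = (2 + X)/X**2)
b(23, -7) - y(9) = -7 - (2 + 9)/9**2 = -7 - 11/81 = -578/81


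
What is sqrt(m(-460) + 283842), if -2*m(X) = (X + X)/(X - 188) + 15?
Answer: sqrt(22990537)/9 ≈ 532.76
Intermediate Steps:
m(X) = -15/2 - X/(-188 + X) (m(X) = -((X + X)/(X - 188) + 15)/2 = -((2*X)/(-188 + X) + 15)/2 = -(2*X/(-188 + X) + 15)/2 = -(15 + 2*X/(-188 + X))/2 = -15/2 - X/(-188 + X))
sqrt(m(-460) + 283842) = sqrt((2820 - 17*(-460))/(2*(-188 - 460)) + 283842) = sqrt((1/2)*(2820 + 7820)/(-648) + 283842) = sqrt((1/2)*(-1/648)*10640 + 283842) = sqrt(-665/81 + 283842) = sqrt(22990537/81) = sqrt(22990537)/9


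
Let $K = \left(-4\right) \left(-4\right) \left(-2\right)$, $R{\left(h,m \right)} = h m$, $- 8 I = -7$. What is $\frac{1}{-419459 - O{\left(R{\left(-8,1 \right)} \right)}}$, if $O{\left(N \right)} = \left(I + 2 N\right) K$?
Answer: $- \frac{1}{419943} \approx -2.3813 \cdot 10^{-6}$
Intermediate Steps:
$I = \frac{7}{8}$ ($I = \left(- \frac{1}{8}\right) \left(-7\right) = \frac{7}{8} \approx 0.875$)
$K = -32$ ($K = 16 \left(-2\right) = -32$)
$O{\left(N \right)} = -28 - 64 N$ ($O{\left(N \right)} = \left(\frac{7}{8} + 2 N\right) \left(-32\right) = -28 - 64 N$)
$\frac{1}{-419459 - O{\left(R{\left(-8,1 \right)} \right)}} = \frac{1}{-419459 - \left(-28 - 64 \left(\left(-8\right) 1\right)\right)} = \frac{1}{-419459 - \left(-28 - -512\right)} = \frac{1}{-419459 - \left(-28 + 512\right)} = \frac{1}{-419459 - 484} = \frac{1}{-419943} = - \frac{1}{419943}$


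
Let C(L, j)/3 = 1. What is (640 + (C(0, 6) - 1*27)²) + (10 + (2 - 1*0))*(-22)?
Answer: 952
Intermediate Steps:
C(L, j) = 3 (C(L, j) = 3*1 = 3)
(640 + (C(0, 6) - 1*27)²) + (10 + (2 - 1*0))*(-22) = (640 + (3 - 1*27)²) + (10 + (2 - 1*0))*(-22) = (640 + (3 - 27)²) + (10 + (2 + 0))*(-22) = (640 + (-24)²) + (10 + 2)*(-22) = (640 + 576) + 12*(-22) = 1216 - 264 = 952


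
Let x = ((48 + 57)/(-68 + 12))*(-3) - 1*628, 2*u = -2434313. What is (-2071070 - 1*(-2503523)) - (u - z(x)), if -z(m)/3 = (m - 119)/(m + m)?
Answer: 8213396804/4979 ≈ 1.6496e+6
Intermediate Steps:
u = -2434313/2 (u = (½)*(-2434313) = -2434313/2 ≈ -1.2172e+6)
x = -4979/8 (x = (105/(-56))*(-3) - 628 = (105*(-1/56))*(-3) - 628 = -15/8*(-3) - 628 = 45/8 - 628 = -4979/8 ≈ -622.38)
z(m) = -3*(-119 + m)/(2*m) (z(m) = -3*(m - 119)/(m + m) = -3*(-119 + m)/(2*m))
(-2071070 - 1*(-2503523)) - (u - z(x)) = (-2071070 - 1*(-2503523)) - (-2434313/2 - 3*(119 - 1*(-4979/8))/(2*(-4979/8))) = (-2071070 + 2503523) - (-2434313/2 - 3*(-8)*(119 + 4979/8)/(2*4979)) = 432453 - (-2434313/2 - 3*(-8)*5931/(2*4979*8)) = 432453 - (-2434313/2 - 1*(-17793/9958)) = 432453 - (-2434313/2 + 17793/9958) = 432453 - 1*(-6060213317/4979) = 432453 + 6060213317/4979 = 8213396804/4979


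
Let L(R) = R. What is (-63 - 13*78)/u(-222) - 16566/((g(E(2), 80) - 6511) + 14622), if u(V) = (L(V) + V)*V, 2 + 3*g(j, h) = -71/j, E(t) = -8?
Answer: -13132924025/6397687464 ≈ -2.0528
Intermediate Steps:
g(j, h) = -⅔ - 71/(3*j) (g(j, h) = -⅔ + (-71/j)/3 = -⅔ - 71/(3*j))
u(V) = 2*V² (u(V) = (V + V)*V = (2*V)*V = 2*V²)
(-63 - 13*78)/u(-222) - 16566/((g(E(2), 80) - 6511) + 14622) = (-63 - 13*78)/((2*(-222)²)) - 16566/(((⅓)*(-71 - 2*(-8))/(-8) - 6511) + 14622) = (-63 - 1014)/((2*49284)) - 16566/(((⅓)*(-⅛)*(-71 + 16) - 6511) + 14622) = -1077/98568 - 16566/(((⅓)*(-⅛)*(-55) - 6511) + 14622) = -1077*1/98568 - 16566/((55/24 - 6511) + 14622) = -359/32856 - 16566/(-156209/24 + 14622) = -359/32856 - 16566/194719/24 = -359/32856 - 16566*24/194719 = -359/32856 - 397584/194719 = -13132924025/6397687464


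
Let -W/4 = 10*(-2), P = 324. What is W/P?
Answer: 20/81 ≈ 0.24691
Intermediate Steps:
W = 80 (W = -40*(-2) = -4*(-20) = 80)
W/P = 80/324 = 80*(1/324) = 20/81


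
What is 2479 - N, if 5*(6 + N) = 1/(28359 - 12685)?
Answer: 194749449/78370 ≈ 2485.0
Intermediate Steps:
N = -470219/78370 (N = -6 + 1/(5*(28359 - 12685)) = -6 + (⅕)/15674 = -6 + (⅕)*(1/15674) = -6 + 1/78370 = -470219/78370 ≈ -6.0000)
2479 - N = 2479 - 1*(-470219/78370) = 2479 + 470219/78370 = 194749449/78370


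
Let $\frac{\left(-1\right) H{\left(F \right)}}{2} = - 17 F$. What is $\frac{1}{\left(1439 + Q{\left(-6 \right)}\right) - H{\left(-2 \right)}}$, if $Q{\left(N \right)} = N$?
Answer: $\frac{1}{1501} \approx 0.00066622$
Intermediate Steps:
$H{\left(F \right)} = 34 F$ ($H{\left(F \right)} = - 2 \left(- 17 F\right) = 34 F$)
$\frac{1}{\left(1439 + Q{\left(-6 \right)}\right) - H{\left(-2 \right)}} = \frac{1}{\left(1439 - 6\right) - 34 \left(-2\right)} = \frac{1}{1433 - -68} = \frac{1}{1433 + 68} = \frac{1}{1501}$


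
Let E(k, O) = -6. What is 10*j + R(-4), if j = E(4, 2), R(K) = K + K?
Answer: -68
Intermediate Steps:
R(K) = 2*K
j = -6
10*j + R(-4) = 10*(-6) + 2*(-4) = -60 - 8 = -68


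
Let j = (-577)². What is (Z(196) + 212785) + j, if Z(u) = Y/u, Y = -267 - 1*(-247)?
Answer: 26739981/49 ≈ 5.4571e+5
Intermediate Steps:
j = 332929
Y = -20 (Y = -267 + 247 = -20)
Z(u) = -20/u
(Z(196) + 212785) + j = (-20/196 + 212785) + 332929 = (-20*1/196 + 212785) + 332929 = (-5/49 + 212785) + 332929 = 10426460/49 + 332929 = 26739981/49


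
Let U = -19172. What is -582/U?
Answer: 291/9586 ≈ 0.030357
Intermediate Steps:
-582/U = -582/(-19172) = -582*(-1/19172) = 291/9586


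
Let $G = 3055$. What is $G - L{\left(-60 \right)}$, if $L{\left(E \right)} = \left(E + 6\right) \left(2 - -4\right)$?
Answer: $3379$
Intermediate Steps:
$L{\left(E \right)} = 36 + 6 E$ ($L{\left(E \right)} = \left(6 + E\right) \left(2 + 4\right) = \left(6 + E\right) 6 = 36 + 6 E$)
$G - L{\left(-60 \right)} = 3055 - \left(36 + 6 \left(-60\right)\right) = 3055 - \left(36 - 360\right) = 3055 - -324 = 3055 + 324 = 3379$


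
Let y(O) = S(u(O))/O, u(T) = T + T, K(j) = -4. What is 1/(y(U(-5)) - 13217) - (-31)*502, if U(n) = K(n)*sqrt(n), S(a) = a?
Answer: 205651829/13215 ≈ 15562.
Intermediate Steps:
u(T) = 2*T
U(n) = -4*sqrt(n)
y(O) = 2 (y(O) = (2*O)/O = 2)
1/(y(U(-5)) - 13217) - (-31)*502 = 1/(2 - 13217) - (-31)*502 = 1/(-13215) - 1*(-15562) = -1/13215 + 15562 = 205651829/13215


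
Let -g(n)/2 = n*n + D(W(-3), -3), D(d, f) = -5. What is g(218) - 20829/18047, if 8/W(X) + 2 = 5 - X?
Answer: -1715171615/18047 ≈ -95039.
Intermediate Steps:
W(X) = 8/(3 - X) (W(X) = 8/(-2 + (5 - X)) = 8/(3 - X))
g(n) = 10 - 2*n² (g(n) = -2*(n*n - 5) = -2*(n² - 5) = -2*(-5 + n²) = 10 - 2*n²)
g(218) - 20829/18047 = (10 - 2*218²) - 20829/18047 = (10 - 2*47524) - 20829/18047 = (10 - 95048) - 1*20829/18047 = -95038 - 20829/18047 = -1715171615/18047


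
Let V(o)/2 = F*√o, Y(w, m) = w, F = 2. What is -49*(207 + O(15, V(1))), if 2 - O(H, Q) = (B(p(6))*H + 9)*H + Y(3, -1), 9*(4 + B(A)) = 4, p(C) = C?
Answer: -42679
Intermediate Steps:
B(A) = -32/9 (B(A) = -4 + (⅑)*4 = -4 + 4/9 = -32/9)
V(o) = 4*√o (V(o) = 2*(2*√o) = 4*√o)
O(H, Q) = -1 - H*(9 - 32*H/9) (O(H, Q) = 2 - ((-32*H/9 + 9)*H + 3) = 2 - ((9 - 32*H/9)*H + 3) = 2 - (H*(9 - 32*H/9) + 3) = 2 - (3 + H*(9 - 32*H/9)) = 2 + (-3 - H*(9 - 32*H/9)) = -1 - H*(9 - 32*H/9))
-49*(207 + O(15, V(1))) = -49*(207 + (-1 - 9*15 + (32/9)*15²)) = -49*(207 + (-1 - 135 + (32/9)*225)) = -49*(207 + (-1 - 135 + 800)) = -49*(207 + 664) = -49*871 = -42679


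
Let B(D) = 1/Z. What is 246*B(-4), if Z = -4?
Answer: -123/2 ≈ -61.500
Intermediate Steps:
B(D) = -1/4 (B(D) = 1/(-4) = -1/4)
246*B(-4) = 246*(-1/4) = -123/2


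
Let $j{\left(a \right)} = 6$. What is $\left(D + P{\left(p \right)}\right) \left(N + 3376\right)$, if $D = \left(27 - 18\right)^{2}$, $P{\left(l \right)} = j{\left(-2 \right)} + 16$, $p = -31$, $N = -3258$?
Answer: $12154$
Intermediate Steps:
$P{\left(l \right)} = 22$ ($P{\left(l \right)} = 6 + 16 = 22$)
$D = 81$ ($D = 9^{2} = 81$)
$\left(D + P{\left(p \right)}\right) \left(N + 3376\right) = \left(81 + 22\right) \left(-3258 + 3376\right) = 103 \cdot 118 = 12154$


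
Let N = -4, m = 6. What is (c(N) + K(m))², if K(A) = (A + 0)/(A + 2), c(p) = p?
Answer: 169/16 ≈ 10.563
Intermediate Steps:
K(A) = A/(2 + A)
(c(N) + K(m))² = (-4 + 6/(2 + 6))² = (-4 + 6/8)² = (-4 + 6*(⅛))² = (-4 + ¾)² = (-13/4)² = 169/16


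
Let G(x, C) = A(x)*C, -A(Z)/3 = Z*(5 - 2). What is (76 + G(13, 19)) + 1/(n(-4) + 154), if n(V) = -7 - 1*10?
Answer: -294138/137 ≈ -2147.0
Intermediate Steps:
n(V) = -17 (n(V) = -7 - 10 = -17)
A(Z) = -9*Z (A(Z) = -3*Z*(5 - 2) = -3*Z*3 = -9*Z)
G(x, C) = -9*C*x (G(x, C) = (-9*x)*C = -9*C*x)
(76 + G(13, 19)) + 1/(n(-4) + 154) = (76 - 9*19*13) + 1/(-17 + 154) = (76 - 2223) + 1/137 = -2147 + 1/137 = -294138/137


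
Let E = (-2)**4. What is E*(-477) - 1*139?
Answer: -7771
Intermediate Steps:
E = 16
E*(-477) - 1*139 = 16*(-477) - 1*139 = -7632 - 139 = -7771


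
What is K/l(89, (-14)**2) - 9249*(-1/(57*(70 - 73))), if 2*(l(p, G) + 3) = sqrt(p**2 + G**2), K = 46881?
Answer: -110679379/2639157 + 93762*sqrt(46337)/46301 ≈ 393.98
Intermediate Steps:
l(p, G) = -3 + sqrt(G**2 + p**2)/2 (l(p, G) = -3 + sqrt(p**2 + G**2)/2 = -3 + sqrt(G**2 + p**2)/2)
K/l(89, (-14)**2) - 9249*(-1/(57*(70 - 73))) = 46881/(-3 + sqrt(((-14)**2)**2 + 89**2)/2) - 9249*(-1/(57*(70 - 73))) = 46881/(-3 + sqrt(196**2 + 7921)/2) - 9249/((-3*(-57))) = 46881/(-3 + sqrt(38416 + 7921)/2) - 9249/171 = 46881/(-3 + sqrt(46337)/2) - 9249*1/171 = 46881/(-3 + sqrt(46337)/2) - 3083/57 = -3083/57 + 46881/(-3 + sqrt(46337)/2)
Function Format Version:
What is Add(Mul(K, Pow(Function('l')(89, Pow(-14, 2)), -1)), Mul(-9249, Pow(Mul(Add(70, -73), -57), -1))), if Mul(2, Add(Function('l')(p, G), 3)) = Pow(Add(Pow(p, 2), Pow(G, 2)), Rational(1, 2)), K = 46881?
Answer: Add(Rational(-110679379, 2639157), Mul(Rational(93762, 46301), Pow(46337, Rational(1, 2)))) ≈ 393.98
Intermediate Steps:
Function('l')(p, G) = Add(-3, Mul(Rational(1, 2), Pow(Add(Pow(G, 2), Pow(p, 2)), Rational(1, 2)))) (Function('l')(p, G) = Add(-3, Mul(Rational(1, 2), Pow(Add(Pow(p, 2), Pow(G, 2)), Rational(1, 2)))) = Add(-3, Mul(Rational(1, 2), Pow(Add(Pow(G, 2), Pow(p, 2)), Rational(1, 2)))))
Add(Mul(K, Pow(Function('l')(89, Pow(-14, 2)), -1)), Mul(-9249, Pow(Mul(Add(70, -73), -57), -1))) = Add(Mul(46881, Pow(Add(-3, Mul(Rational(1, 2), Pow(Add(Pow(Pow(-14, 2), 2), Pow(89, 2)), Rational(1, 2)))), -1)), Mul(-9249, Pow(Mul(Add(70, -73), -57), -1))) = Add(Mul(46881, Pow(Add(-3, Mul(Rational(1, 2), Pow(Add(Pow(196, 2), 7921), Rational(1, 2)))), -1)), Mul(-9249, Pow(Mul(-3, -57), -1))) = Add(Mul(46881, Pow(Add(-3, Mul(Rational(1, 2), Pow(Add(38416, 7921), Rational(1, 2)))), -1)), Mul(-9249, Pow(171, -1))) = Add(Mul(46881, Pow(Add(-3, Mul(Rational(1, 2), Pow(46337, Rational(1, 2)))), -1)), Mul(-9249, Rational(1, 171))) = Add(Mul(46881, Pow(Add(-3, Mul(Rational(1, 2), Pow(46337, Rational(1, 2)))), -1)), Rational(-3083, 57)) = Add(Rational(-3083, 57), Mul(46881, Pow(Add(-3, Mul(Rational(1, 2), Pow(46337, Rational(1, 2)))), -1)))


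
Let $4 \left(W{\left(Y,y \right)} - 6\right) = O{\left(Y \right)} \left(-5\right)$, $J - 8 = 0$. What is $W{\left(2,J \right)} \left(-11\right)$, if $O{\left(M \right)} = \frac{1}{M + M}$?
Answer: $- \frac{1001}{16} \approx -62.563$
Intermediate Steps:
$O{\left(M \right)} = \frac{1}{2 M}$
$J = 8$ ($J = 8 + 0 = 8$)
$W{\left(Y,y \right)} = 6 - \frac{5}{8 Y}$ ($W{\left(Y,y \right)} = 6 + \frac{\frac{1}{2 Y} \left(-5\right)}{4} = 6 + \frac{\left(- \frac{5}{2}\right) \frac{1}{Y}}{4} = 6 - \frac{5}{8 Y}$)
$W{\left(2,J \right)} \left(-11\right) = \left(6 - \frac{5}{8 \cdot 2}\right) \left(-11\right) = \left(6 - \frac{5}{16}\right) \left(-11\right) = \frac{91}{16} \left(-11\right) = - \frac{1001}{16}$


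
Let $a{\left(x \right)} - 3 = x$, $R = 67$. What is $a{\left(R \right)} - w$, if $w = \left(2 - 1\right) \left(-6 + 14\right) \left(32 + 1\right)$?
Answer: $-194$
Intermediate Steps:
$a{\left(x \right)} = 3 + x$
$w = 264$ ($w = 1 \cdot 8 \cdot 33 = 8 \cdot 33 = 264$)
$a{\left(R \right)} - w = \left(3 + 67\right) - 264 = 70 - 264 = -194$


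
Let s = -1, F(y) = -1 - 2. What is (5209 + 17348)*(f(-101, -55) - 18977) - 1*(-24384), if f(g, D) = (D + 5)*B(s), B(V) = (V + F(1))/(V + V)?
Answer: -430295505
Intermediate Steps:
F(y) = -3
B(V) = (-3 + V)/(2*V) (B(V) = (V - 3)/(V + V) = (-3 + V)/((2*V)) = (-3 + V)*(1/(2*V)) = (-3 + V)/(2*V))
f(g, D) = 10 + 2*D (f(g, D) = (D + 5)*((1/2)*(-3 - 1)/(-1)) = (5 + D)*((1/2)*(-1)*(-4)) = (5 + D)*2 = 10 + 2*D)
(5209 + 17348)*(f(-101, -55) - 18977) - 1*(-24384) = (5209 + 17348)*((10 + 2*(-55)) - 18977) - 1*(-24384) = 22557*((10 - 110) - 18977) + 24384 = 22557*(-100 - 18977) + 24384 = 22557*(-19077) + 24384 = -430319889 + 24384 = -430295505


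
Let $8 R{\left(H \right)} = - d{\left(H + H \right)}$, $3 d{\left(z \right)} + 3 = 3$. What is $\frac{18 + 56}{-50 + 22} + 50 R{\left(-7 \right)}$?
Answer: $- \frac{37}{14} \approx -2.6429$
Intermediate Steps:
$d{\left(z \right)} = 0$ ($d{\left(z \right)} = -1 + \frac{1}{3} \cdot 3 = -1 + 1 = 0$)
$R{\left(H \right)} = 0$ ($R{\left(H \right)} = \frac{\left(-1\right) 0}{8} = \frac{1}{8} \cdot 0 = 0$)
$\frac{18 + 56}{-50 + 22} + 50 R{\left(-7 \right)} = \frac{18 + 56}{-50 + 22} + 50 \cdot 0 = \frac{74}{-28} + 0 = 74 \left(- \frac{1}{28}\right) + 0 = - \frac{37}{14} + 0 = - \frac{37}{14}$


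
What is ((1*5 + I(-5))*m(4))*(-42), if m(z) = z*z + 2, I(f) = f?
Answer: 0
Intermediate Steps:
m(z) = 2 + z² (m(z) = z² + 2 = 2 + z²)
((1*5 + I(-5))*m(4))*(-42) = ((1*5 - 5)*(2 + 4²))*(-42) = ((5 - 5)*(2 + 16))*(-42) = (0*18)*(-42) = 0*(-42) = 0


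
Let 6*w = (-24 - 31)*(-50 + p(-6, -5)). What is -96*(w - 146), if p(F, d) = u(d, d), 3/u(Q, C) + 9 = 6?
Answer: -30864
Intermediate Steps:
u(Q, C) = -1 (u(Q, C) = 3/(-9 + 6) = 3/(-3) = 3*(-⅓) = -1)
p(F, d) = -1
w = 935/2 (w = ((-24 - 31)*(-50 - 1))/6 = (-55*(-51))/6 = (⅙)*2805 = 935/2 ≈ 467.50)
-96*(w - 146) = -96*(935/2 - 146) = -96*643/2 = -30864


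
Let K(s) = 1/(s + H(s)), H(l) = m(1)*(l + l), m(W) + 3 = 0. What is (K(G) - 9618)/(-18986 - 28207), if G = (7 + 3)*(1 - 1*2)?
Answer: 480899/2359650 ≈ 0.20380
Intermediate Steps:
m(W) = -3 (m(W) = -3 + 0 = -3)
G = -10 (G = 10*(1 - 2) = 10*(-1) = -10)
H(l) = -6*l (H(l) = -3*(l + l) = -6*l)
K(s) = -1/(5*s) (K(s) = 1/(s - 6*s) = 1/(-5*s) = -1/(5*s))
(K(G) - 9618)/(-18986 - 28207) = (-⅕/(-10) - 9618)/(-18986 - 28207) = (-⅕*(-⅒) - 9618)/(-47193) = (1/50 - 9618)*(-1/47193) = -480899/50*(-1/47193) = 480899/2359650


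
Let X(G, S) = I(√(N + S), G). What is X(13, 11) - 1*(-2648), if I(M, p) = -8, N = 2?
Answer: 2640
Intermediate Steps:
X(G, S) = -8
X(13, 11) - 1*(-2648) = -8 - 1*(-2648) = -8 + 2648 = 2640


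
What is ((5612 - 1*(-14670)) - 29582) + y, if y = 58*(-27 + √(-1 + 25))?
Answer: -10866 + 116*√6 ≈ -10582.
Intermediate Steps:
y = -1566 + 116*√6 (y = 58*(-27 + √24) = 58*(-27 + 2*√6) = -1566 + 116*√6 ≈ -1281.9)
((5612 - 1*(-14670)) - 29582) + y = ((5612 - 1*(-14670)) - 29582) + (-1566 + 116*√6) = ((5612 + 14670) - 29582) + (-1566 + 116*√6) = (20282 - 29582) + (-1566 + 116*√6) = -9300 + (-1566 + 116*√6) = -10866 + 116*√6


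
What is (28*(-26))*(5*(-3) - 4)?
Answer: 13832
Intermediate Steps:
(28*(-26))*(5*(-3) - 4) = -728*(-15 - 4) = -728*(-19) = 13832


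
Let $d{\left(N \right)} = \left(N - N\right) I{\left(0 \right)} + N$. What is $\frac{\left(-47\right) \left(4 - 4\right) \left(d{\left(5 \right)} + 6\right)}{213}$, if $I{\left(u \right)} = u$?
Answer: $0$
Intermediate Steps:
$d{\left(N \right)} = N$ ($d{\left(N \right)} = \left(N - N\right) 0 + N = 0 \cdot 0 + N = 0 + N = N$)
$\frac{\left(-47\right) \left(4 - 4\right) \left(d{\left(5 \right)} + 6\right)}{213} = \frac{\left(-47\right) \left(4 - 4\right) \left(5 + 6\right)}{213} = \frac{\left(-47\right) 0 \cdot 11}{213} = \frac{\left(-47\right) 0}{213} = \frac{1}{213} \cdot 0 = 0$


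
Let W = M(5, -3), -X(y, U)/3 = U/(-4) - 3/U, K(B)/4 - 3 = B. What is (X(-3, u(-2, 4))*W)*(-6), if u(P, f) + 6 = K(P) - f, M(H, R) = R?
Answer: -108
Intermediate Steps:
K(B) = 12 + 4*B
u(P, f) = 6 - f + 4*P (u(P, f) = -6 + ((12 + 4*P) - f) = -6 + (12 - f + 4*P) = 6 - f + 4*P)
X(y, U) = 9/U + 3*U/4 (X(y, U) = -3*(U/(-4) - 3/U) = -3*(U*(-¼) - 3/U) = -3*(-U/4 - 3/U) = -3*(-3/U - U/4) = 9/U + 3*U/4)
W = -3
(X(-3, u(-2, 4))*W)*(-6) = ((9/(6 - 1*4 + 4*(-2)) + 3*(6 - 1*4 + 4*(-2))/4)*(-3))*(-6) = ((9/(6 - 4 - 8) + 3*(6 - 4 - 8)/4)*(-3))*(-6) = ((9/(-6) + (¾)*(-6))*(-3))*(-6) = ((9*(-⅙) - 9/2)*(-3))*(-6) = ((-3/2 - 9/2)*(-3))*(-6) = -6*(-3)*(-6) = 18*(-6) = -108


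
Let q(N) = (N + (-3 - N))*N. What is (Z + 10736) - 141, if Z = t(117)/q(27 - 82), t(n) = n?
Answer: 582764/55 ≈ 10596.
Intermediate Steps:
q(N) = -3*N
Z = 39/55 (Z = 117/((-3*(27 - 82))) = 117/((-3*(-55))) = 117/165 = 117*(1/165) = 39/55 ≈ 0.70909)
(Z + 10736) - 141 = (39/55 + 10736) - 141 = 590519/55 - 141 = 582764/55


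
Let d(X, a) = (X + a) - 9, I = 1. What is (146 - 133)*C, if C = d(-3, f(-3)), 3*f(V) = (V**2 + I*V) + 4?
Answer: -338/3 ≈ -112.67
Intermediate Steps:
f(V) = 4/3 + V/3 + V**2/3 (f(V) = ((V**2 + 1*V) + 4)/3 = ((V**2 + V) + 4)/3 = ((V + V**2) + 4)/3 = (4 + V + V**2)/3 = 4/3 + V/3 + V**2/3)
d(X, a) = -9 + X + a
C = -26/3 (C = -9 - 3 + (4/3 + (1/3)*(-3) + (1/3)*(-3)**2) = -9 - 3 + (4/3 - 1 + (1/3)*9) = -9 - 3 + (4/3 - 1 + 3) = -9 - 3 + 10/3 = -26/3 ≈ -8.6667)
(146 - 133)*C = (146 - 133)*(-26/3) = 13*(-26/3) = -338/3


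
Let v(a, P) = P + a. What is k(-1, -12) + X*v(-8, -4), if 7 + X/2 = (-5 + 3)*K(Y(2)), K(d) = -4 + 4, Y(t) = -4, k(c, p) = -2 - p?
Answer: 178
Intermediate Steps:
K(d) = 0
X = -14 (X = -14 + 2*((-5 + 3)*0) = -14 + 2*(-2*0) = -14 + 2*0 = -14 + 0 = -14)
k(-1, -12) + X*v(-8, -4) = (-2 - 1*(-12)) - 14*(-4 - 8) = (-2 + 12) - 14*(-12) = 10 + 168 = 178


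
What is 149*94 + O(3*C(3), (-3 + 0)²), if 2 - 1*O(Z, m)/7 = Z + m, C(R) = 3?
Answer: 13894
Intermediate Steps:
O(Z, m) = 14 - 7*Z - 7*m (O(Z, m) = 14 - 7*(Z + m) = 14 + (-7*Z - 7*m) = 14 - 7*Z - 7*m)
149*94 + O(3*C(3), (-3 + 0)²) = 149*94 + (14 - 21*3 - 7*(-3 + 0)²) = 14006 + (14 - 7*9 - 7*(-3)²) = 14006 + (14 - 63 - 7*9) = 14006 + (14 - 63 - 63) = 14006 - 112 = 13894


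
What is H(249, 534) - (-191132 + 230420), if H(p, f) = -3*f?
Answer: -40890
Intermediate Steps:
H(249, 534) - (-191132 + 230420) = -3*534 - (-191132 + 230420) = -1602 - 1*39288 = -1602 - 39288 = -40890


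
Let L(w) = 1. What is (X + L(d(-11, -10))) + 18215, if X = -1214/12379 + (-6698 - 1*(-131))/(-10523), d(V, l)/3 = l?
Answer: 2372961494843/130264217 ≈ 18217.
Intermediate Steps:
d(V, l) = 3*l
X = 68517971/130264217 (X = -1214*1/12379 + (-6698 + 131)*(-1/10523) = -1214/12379 - 6567*(-1/10523) = -1214/12379 + 6567/10523 = 68517971/130264217 ≈ 0.52599)
(X + L(d(-11, -10))) + 18215 = (68517971/130264217 + 1) + 18215 = 198782188/130264217 + 18215 = 2372961494843/130264217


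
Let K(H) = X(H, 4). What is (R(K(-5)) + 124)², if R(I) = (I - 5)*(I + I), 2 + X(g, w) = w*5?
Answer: 350464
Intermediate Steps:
X(g, w) = -2 + 5*w (X(g, w) = -2 + w*5 = -2 + 5*w)
K(H) = 18 (K(H) = -2 + 5*4 = -2 + 20 = 18)
R(I) = 2*I*(-5 + I) (R(I) = (-5 + I)*(2*I) = 2*I*(-5 + I))
(R(K(-5)) + 124)² = (2*18*(-5 + 18) + 124)² = (2*18*13 + 124)² = (468 + 124)² = 592² = 350464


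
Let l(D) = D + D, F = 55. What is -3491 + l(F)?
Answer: -3381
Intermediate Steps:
l(D) = 2*D
-3491 + l(F) = -3491 + 2*55 = -3491 + 110 = -3381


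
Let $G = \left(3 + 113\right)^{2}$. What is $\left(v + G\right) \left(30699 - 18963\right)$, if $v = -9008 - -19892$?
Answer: $285654240$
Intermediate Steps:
$G = 13456$ ($G = 116^{2} = 13456$)
$v = 10884$ ($v = -9008 + 19892 = 10884$)
$\left(v + G\right) \left(30699 - 18963\right) = \left(10884 + 13456\right) \left(30699 - 18963\right) = 24340 \cdot 11736 = 285654240$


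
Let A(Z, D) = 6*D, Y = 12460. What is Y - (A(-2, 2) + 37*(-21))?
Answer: 13225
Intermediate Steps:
Y - (A(-2, 2) + 37*(-21)) = 12460 - (6*2 + 37*(-21)) = 12460 - (12 - 777) = 12460 - 1*(-765) = 12460 + 765 = 13225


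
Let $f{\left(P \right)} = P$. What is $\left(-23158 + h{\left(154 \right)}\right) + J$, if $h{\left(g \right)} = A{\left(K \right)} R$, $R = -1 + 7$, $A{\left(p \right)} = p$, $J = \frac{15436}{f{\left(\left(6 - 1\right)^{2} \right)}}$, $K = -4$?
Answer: $- \frac{564114}{25} \approx -22565.0$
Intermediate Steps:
$J = \frac{15436}{25}$ ($J = \frac{15436}{\left(6 - 1\right)^{2}} = \frac{15436}{5^{2}} = \frac{15436}{25} \approx 617.44$)
$R = 6$
$h{\left(g \right)} = -24$ ($h{\left(g \right)} = \left(-4\right) 6 = -24$)
$\left(-23158 + h{\left(154 \right)}\right) + J = \left(-23158 - 24\right) + \frac{15436}{25} = -23182 + \frac{15436}{25} = - \frac{564114}{25}$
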